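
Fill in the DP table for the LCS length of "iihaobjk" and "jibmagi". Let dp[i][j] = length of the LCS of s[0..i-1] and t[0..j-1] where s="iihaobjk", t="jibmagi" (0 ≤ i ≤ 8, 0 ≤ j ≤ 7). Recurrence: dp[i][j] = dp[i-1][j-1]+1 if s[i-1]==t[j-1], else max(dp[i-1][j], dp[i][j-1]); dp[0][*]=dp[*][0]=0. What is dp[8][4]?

2

   ''  j  i  b  m  a  g  i
''  0  0  0  0  0  0  0  0
 i  0  0  1  1  1  1  1  1
 i  0  0  1  1  1  1  1  2
 h  0  0  1  1  1  1  1  2
 a  0  0  1  1  1  2  2  2
 o  0  0  1  1  1  2  2  2
 b  0  0  1  2  2  2  2  2
 j  0  1  1  2  2  2  2  2
 k  0  1  1  2  2  2  2  2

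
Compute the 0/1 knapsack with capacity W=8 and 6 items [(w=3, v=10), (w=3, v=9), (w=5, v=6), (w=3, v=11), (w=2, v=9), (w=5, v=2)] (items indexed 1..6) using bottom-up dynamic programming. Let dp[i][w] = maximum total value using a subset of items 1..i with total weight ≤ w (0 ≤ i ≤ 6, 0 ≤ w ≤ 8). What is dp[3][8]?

i\w   0   1   2   3   4   5   6   7   8
  0   0   0   0   0   0   0   0   0   0
  1   0   0   0  10  10  10  10  10  10
  2   0   0   0  10  10  10  19  19  19
  3   0   0   0  10  10  10  19  19  19
  4   0   0   0  11  11  11  21  21  21
  5   0   0   9  11  11  20  21  21  30
  6   0   0   9  11  11  20  21  21  30

19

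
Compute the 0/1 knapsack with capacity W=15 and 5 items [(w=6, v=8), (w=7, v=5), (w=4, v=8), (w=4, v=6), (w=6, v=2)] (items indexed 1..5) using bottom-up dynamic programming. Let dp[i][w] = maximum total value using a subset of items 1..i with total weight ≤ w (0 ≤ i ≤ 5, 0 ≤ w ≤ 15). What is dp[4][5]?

i\w   0   1   2   3   4   5   6   7   8   9  10  11  12  13  14  15
  0   0   0   0   0   0   0   0   0   0   0   0   0   0   0   0   0
  1   0   0   0   0   0   0   8   8   8   8   8   8   8   8   8   8
  2   0   0   0   0   0   0   8   8   8   8   8   8   8  13  13  13
  3   0   0   0   0   8   8   8   8   8   8  16  16  16  16  16  16
  4   0   0   0   0   8   8   8   8  14  14  16  16  16  16  22  22
  5   0   0   0   0   8   8   8   8  14  14  16  16  16  16  22  22

8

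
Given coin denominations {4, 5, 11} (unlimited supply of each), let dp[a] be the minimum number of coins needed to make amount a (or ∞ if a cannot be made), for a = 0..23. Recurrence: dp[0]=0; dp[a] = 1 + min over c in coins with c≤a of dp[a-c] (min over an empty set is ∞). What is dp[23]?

4

 a  0  1  2  3  4  5  6  7  8  9 10 11 12 13 14 15 16 17 18 19 20 21 22 23
dp  0  -  -  -  1  1  -  -  2  2  2  1  3  3  3  2  2  4  4  3  3  3  2  4
(- denotes ∞ / unreachable)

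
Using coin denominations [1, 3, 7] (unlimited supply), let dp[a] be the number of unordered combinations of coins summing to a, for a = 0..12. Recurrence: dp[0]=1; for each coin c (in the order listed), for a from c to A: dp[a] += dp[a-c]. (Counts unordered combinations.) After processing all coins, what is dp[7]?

after  coin     0     1     2     3     4     5     6     7     8     9    10    11    12
          1     1     1     1     1     1     1     1     1     1     1     1     1     1
          3     1     1     1     2     2     2     3     3     3     4     4     4     5
          7     1     1     1     2     2     2     3     4     4     5     6     6     7

4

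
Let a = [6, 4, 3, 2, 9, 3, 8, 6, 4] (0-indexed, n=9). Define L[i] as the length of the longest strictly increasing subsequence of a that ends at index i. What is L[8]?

   i    0    1    2    3    4    5    6    7    8
a[i]    6    4    3    2    9    3    8    6    4
L[i]    1    1    1    1    2    2    3    3    3

3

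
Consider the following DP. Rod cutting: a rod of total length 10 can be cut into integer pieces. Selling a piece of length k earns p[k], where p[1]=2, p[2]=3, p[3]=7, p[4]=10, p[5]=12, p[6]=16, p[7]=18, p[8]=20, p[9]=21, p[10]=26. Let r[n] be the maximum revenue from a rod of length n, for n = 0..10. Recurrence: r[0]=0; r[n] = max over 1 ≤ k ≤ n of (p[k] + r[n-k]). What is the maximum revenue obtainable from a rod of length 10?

26

   n    0    1    2    3    4    5    6    7    8    9   10
r[n]    0    2    4    7   10   12   16   18   20   23   26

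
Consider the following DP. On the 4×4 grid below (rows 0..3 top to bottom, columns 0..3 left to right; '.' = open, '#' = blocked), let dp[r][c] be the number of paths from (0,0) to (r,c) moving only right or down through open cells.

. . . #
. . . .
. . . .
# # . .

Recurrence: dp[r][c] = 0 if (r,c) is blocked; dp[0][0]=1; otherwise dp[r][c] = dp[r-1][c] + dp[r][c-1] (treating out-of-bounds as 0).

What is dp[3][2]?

6

r\c   0   1   2   3
  0   1   1   1   0
  1   1   2   3   3
  2   1   3   6   9
  3   0   0   6  15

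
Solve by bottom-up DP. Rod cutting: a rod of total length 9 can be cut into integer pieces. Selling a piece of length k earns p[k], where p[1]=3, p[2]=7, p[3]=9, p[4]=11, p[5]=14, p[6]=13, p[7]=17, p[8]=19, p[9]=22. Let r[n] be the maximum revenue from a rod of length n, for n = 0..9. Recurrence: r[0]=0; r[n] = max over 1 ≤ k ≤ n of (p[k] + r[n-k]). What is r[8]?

   n    0    1    2    3    4    5    6    7    8    9
r[n]    0    3    7   10   14   17   21   24   28   31

28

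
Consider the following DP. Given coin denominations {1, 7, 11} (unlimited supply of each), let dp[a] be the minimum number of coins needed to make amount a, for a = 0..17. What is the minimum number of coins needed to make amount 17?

 a  0  1  2  3  4  5  6  7  8  9 10 11 12 13 14 15 16 17
dp  0  1  2  3  4  5  6  1  2  3  4  1  2  3  2  3  4  5

5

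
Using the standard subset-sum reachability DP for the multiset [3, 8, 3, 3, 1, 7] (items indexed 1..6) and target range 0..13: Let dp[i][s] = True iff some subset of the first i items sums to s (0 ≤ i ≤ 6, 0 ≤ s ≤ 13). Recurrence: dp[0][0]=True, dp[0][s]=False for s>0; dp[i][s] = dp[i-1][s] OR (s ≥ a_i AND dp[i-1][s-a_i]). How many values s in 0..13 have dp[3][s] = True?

i\s   0   1   2   3   4   5   6   7   8   9  10  11  12  13
  0   T   F   F   F   F   F   F   F   F   F   F   F   F   F
  1   T   F   F   T   F   F   F   F   F   F   F   F   F   F
  2   T   F   F   T   F   F   F   F   T   F   F   T   F   F
  3   T   F   F   T   F   F   T   F   T   F   F   T   F   F
  4   T   F   F   T   F   F   T   F   T   T   F   T   F   F
  5   T   T   F   T   T   F   T   T   T   T   T   T   T   F
  6   T   T   F   T   T   F   T   T   T   T   T   T   T   T

5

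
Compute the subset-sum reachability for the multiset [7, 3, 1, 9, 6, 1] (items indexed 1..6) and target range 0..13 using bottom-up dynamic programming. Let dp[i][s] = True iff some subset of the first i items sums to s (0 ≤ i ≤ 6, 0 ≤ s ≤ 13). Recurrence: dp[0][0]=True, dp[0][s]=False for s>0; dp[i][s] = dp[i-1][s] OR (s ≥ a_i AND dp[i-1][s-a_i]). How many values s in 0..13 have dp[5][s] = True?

i\s   0   1   2   3   4   5   6   7   8   9  10  11  12  13
  0   T   F   F   F   F   F   F   F   F   F   F   F   F   F
  1   T   F   F   F   F   F   F   T   F   F   F   F   F   F
  2   T   F   F   T   F   F   F   T   F   F   T   F   F   F
  3   T   T   F   T   T   F   F   T   T   F   T   T   F   F
  4   T   T   F   T   T   F   F   T   T   T   T   T   T   T
  5   T   T   F   T   T   F   T   T   T   T   T   T   T   T
  6   T   T   T   T   T   T   T   T   T   T   T   T   T   T

12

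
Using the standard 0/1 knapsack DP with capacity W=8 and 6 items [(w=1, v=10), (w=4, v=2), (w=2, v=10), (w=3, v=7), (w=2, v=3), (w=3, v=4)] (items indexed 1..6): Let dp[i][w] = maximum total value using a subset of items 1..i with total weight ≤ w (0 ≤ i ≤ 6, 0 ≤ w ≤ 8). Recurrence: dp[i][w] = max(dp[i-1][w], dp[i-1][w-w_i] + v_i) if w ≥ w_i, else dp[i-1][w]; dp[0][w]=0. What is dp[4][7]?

i\w   0   1   2   3   4   5   6   7   8
  0   0   0   0   0   0   0   0   0   0
  1   0  10  10  10  10  10  10  10  10
  2   0  10  10  10  10  12  12  12  12
  3   0  10  10  20  20  20  20  22  22
  4   0  10  10  20  20  20  27  27  27
  5   0  10  10  20  20  23  27  27  30
  6   0  10  10  20  20  23  27  27  30

27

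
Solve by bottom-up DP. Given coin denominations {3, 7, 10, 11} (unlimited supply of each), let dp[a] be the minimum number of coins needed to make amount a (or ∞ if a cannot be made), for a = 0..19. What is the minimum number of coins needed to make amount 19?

4

 a  0  1  2  3  4  5  6  7  8  9 10 11 12 13 14 15 16 17 18 19
dp  0  -  -  1  -  -  2  1  -  3  1  1  4  2  2  5  3  2  2  4
(- denotes ∞ / unreachable)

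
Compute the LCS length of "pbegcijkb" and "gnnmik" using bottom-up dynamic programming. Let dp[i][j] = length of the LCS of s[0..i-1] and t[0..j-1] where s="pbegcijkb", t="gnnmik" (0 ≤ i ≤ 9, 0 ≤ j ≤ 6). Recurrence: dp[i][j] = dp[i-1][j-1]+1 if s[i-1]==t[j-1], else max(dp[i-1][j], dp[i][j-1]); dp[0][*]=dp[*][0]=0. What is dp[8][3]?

   ''  g  n  n  m  i  k
''  0  0  0  0  0  0  0
 p  0  0  0  0  0  0  0
 b  0  0  0  0  0  0  0
 e  0  0  0  0  0  0  0
 g  0  1  1  1  1  1  1
 c  0  1  1  1  1  1  1
 i  0  1  1  1  1  2  2
 j  0  1  1  1  1  2  2
 k  0  1  1  1  1  2  3
 b  0  1  1  1  1  2  3

1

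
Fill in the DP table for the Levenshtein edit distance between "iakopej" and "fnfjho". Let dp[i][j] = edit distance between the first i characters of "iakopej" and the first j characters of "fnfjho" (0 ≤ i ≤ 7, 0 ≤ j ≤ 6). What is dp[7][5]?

   ''  f  n  f  j  h  o
''  0  1  2  3  4  5  6
 i  1  1  2  3  4  5  6
 a  2  2  2  3  4  5  6
 k  3  3  3  3  4  5  6
 o  4  4  4  4  4  5  5
 p  5  5  5  5  5  5  6
 e  6  6  6  6  6  6  6
 j  7  7  7  7  6  7  7

7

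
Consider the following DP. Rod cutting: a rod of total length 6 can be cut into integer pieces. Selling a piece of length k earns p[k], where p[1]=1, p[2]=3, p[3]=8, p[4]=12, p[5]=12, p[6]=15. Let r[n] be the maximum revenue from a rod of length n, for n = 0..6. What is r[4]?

12

   n    0    1    2    3    4    5    6
r[n]    0    1    3    8   12   13   16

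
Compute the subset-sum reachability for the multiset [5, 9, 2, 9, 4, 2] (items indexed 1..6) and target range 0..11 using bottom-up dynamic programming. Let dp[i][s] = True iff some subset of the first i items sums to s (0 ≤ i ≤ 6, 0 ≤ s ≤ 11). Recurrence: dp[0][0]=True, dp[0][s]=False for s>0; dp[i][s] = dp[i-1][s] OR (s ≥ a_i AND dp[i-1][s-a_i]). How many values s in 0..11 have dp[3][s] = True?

6

i\s   0   1   2   3   4   5   6   7   8   9  10  11
  0   T   F   F   F   F   F   F   F   F   F   F   F
  1   T   F   F   F   F   T   F   F   F   F   F   F
  2   T   F   F   F   F   T   F   F   F   T   F   F
  3   T   F   T   F   F   T   F   T   F   T   F   T
  4   T   F   T   F   F   T   F   T   F   T   F   T
  5   T   F   T   F   T   T   T   T   F   T   F   T
  6   T   F   T   F   T   T   T   T   T   T   F   T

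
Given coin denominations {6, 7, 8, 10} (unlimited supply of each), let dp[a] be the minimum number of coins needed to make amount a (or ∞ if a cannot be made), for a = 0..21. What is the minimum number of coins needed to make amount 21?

3

 a  0  1  2  3  4  5  6  7  8  9 10 11 12 13 14 15 16 17 18 19 20 21
dp  0  -  -  -  -  -  1  1  1  -  1  -  2  2  2  2  2  2  2  3  2  3
(- denotes ∞ / unreachable)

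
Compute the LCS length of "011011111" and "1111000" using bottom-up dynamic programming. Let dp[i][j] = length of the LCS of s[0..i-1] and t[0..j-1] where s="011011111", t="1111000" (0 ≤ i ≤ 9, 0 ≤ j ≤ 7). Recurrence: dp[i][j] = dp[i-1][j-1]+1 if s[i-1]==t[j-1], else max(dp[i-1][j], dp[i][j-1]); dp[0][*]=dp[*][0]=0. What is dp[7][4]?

4

   ''  1  1  1  1  0  0  0
''  0  0  0  0  0  0  0  0
 0  0  0  0  0  0  1  1  1
 1  0  1  1  1  1  1  1  1
 1  0  1  2  2  2  2  2  2
 0  0  1  2  2  2  3  3  3
 1  0  1  2  3  3  3  3  3
 1  0  1  2  3  4  4  4  4
 1  0  1  2  3  4  4  4  4
 1  0  1  2  3  4  4  4  4
 1  0  1  2  3  4  4  4  4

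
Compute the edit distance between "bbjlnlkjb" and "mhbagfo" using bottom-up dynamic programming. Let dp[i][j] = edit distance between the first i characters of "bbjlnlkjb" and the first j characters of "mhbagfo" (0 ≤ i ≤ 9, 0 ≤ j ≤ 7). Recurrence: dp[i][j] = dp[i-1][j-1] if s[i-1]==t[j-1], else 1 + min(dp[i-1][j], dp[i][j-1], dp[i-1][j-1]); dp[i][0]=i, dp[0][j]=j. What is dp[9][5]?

   ''  m  h  b  a  g  f  o
''  0  1  2  3  4  5  6  7
 b  1  1  2  2  3  4  5  6
 b  2  2  2  2  3  4  5  6
 j  3  3  3  3  3  4  5  6
 l  4  4  4  4  4  4  5  6
 n  5  5  5  5  5  5  5  6
 l  6  6  6  6  6  6  6  6
 k  7  7  7  7  7  7  7  7
 j  8  8  8  8  8  8  8  8
 b  9  9  9  8  9  9  9  9

9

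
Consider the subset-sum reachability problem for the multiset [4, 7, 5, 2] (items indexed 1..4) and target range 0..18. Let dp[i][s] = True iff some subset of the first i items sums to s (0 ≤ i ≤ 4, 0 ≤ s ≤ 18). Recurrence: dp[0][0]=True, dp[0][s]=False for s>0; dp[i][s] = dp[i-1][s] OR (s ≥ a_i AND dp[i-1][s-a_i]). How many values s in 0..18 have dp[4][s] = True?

i\s   0   1   2   3   4   5   6   7   8   9  10  11  12  13  14  15  16  17  18
  0   T   F   F   F   F   F   F   F   F   F   F   F   F   F   F   F   F   F   F
  1   T   F   F   F   T   F   F   F   F   F   F   F   F   F   F   F   F   F   F
  2   T   F   F   F   T   F   F   T   F   F   F   T   F   F   F   F   F   F   F
  3   T   F   F   F   T   T   F   T   F   T   F   T   T   F   F   F   T   F   F
  4   T   F   T   F   T   T   T   T   F   T   F   T   T   T   T   F   T   F   T

13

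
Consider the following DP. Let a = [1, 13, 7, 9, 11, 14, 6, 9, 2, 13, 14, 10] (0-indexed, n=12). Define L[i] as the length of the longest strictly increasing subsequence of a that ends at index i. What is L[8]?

   i    0    1    2    3    4    5    6    7    8    9   10   11
a[i]    1   13    7    9   11   14    6    9    2   13   14   10
L[i]    1    2    2    3    4    5    2    3    2    5    6    4

2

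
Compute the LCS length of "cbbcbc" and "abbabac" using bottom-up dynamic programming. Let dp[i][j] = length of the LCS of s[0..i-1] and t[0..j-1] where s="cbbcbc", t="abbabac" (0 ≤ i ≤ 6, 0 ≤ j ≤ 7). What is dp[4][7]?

3

   ''  a  b  b  a  b  a  c
''  0  0  0  0  0  0  0  0
 c  0  0  0  0  0  0  0  1
 b  0  0  1  1  1  1  1  1
 b  0  0  1  2  2  2  2  2
 c  0  0  1  2  2  2  2  3
 b  0  0  1  2  2  3  3  3
 c  0  0  1  2  2  3  3  4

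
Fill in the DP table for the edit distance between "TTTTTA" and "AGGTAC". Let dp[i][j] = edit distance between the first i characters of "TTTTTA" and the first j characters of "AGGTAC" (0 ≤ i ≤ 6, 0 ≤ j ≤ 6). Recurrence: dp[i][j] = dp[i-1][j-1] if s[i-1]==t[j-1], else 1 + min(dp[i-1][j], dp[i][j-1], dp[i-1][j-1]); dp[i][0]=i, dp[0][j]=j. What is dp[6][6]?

   ''  A  G  G  T  A  C
''  0  1  2  3  4  5  6
 T  1  1  2  3  3  4  5
 T  2  2  2  3  3  4  5
 T  3  3  3  3  3  4  5
 T  4  4  4  4  3  4  5
 T  5  5  5  5  4  4  5
 A  6  5  6  6  5  4  5

5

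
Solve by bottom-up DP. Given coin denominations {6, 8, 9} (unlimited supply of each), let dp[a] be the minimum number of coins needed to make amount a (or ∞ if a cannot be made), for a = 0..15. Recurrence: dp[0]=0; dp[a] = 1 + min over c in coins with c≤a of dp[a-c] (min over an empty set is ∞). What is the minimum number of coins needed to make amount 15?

2

 a  0  1  2  3  4  5  6  7  8  9 10 11 12 13 14 15
dp  0  -  -  -  -  -  1  -  1  1  -  -  2  -  2  2
(- denotes ∞ / unreachable)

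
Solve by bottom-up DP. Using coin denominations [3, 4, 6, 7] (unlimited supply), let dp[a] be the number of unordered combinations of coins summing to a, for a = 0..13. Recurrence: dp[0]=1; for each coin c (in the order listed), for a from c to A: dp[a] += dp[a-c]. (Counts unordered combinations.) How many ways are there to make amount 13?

after  coin     0     1     2     3     4     5     6     7     8     9    10    11    12    13
          3     1     0     0     1     0     0     1     0     0     1     0     0     1     0
          4     1     0     0     1     1     0     1     1     1     1     1     1     2     1
          6     1     0     0     1     1     0     2     1     1     2     2     1     4     2
          7     1     0     0     1     1     0     2     2     1     2     3     2     4     4

4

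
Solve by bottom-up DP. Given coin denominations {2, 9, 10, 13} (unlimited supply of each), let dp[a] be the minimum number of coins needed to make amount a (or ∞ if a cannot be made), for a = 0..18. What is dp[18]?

 a  0  1  2  3  4  5  6  7  8  9 10 11 12 13 14 15 16 17 18
dp  0  -  1  -  2  -  3  -  4  1  1  2  2  1  3  2  4  3  2
(- denotes ∞ / unreachable)

2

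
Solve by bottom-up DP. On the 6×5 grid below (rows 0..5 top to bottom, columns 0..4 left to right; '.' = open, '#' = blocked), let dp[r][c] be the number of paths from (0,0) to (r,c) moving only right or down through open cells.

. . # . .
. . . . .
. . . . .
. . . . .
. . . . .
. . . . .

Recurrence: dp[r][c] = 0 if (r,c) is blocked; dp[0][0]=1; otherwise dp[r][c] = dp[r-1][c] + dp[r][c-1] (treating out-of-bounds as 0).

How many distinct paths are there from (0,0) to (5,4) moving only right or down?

r\c   0   1   2   3   4
  0   1   1   0   0   0
  1   1   2   2   2   2
  2   1   3   5   7   9
  3   1   4   9  16  25
  4   1   5  14  30  55
  5   1   6  20  50 105

105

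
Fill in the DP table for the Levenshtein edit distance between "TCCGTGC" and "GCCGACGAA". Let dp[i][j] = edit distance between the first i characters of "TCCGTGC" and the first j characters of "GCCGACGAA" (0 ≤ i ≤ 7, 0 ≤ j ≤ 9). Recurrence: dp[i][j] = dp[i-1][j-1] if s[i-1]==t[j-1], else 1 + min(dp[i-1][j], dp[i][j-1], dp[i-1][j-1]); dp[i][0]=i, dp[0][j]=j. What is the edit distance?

   ''  G  C  C  G  A  C  G  A  A
''  0  1  2  3  4  5  6  7  8  9
 T  1  1  2  3  4  5  6  7  8  9
 C  2  2  1  2  3  4  5  6  7  8
 C  3  3  2  1  2  3  4  5  6  7
 G  4  3  3  2  1  2  3  4  5  6
 T  5  4  4  3  2  2  3  4  5  6
 G  6  5  5  4  3  3  3  3  4  5
 C  7  6  5  5  4  4  3  4  4  5

5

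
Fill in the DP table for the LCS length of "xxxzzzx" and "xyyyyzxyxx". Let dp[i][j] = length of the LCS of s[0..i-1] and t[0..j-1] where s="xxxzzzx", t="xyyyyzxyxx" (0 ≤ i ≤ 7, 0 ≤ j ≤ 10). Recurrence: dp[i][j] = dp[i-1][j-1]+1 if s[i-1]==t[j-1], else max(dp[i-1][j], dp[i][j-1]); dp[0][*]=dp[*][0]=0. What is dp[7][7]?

   ''  x  y  y  y  y  z  x  y  x  x
''  0  0  0  0  0  0  0  0  0  0  0
 x  0  1  1  1  1  1  1  1  1  1  1
 x  0  1  1  1  1  1  1  2  2  2  2
 x  0  1  1  1  1  1  1  2  2  3  3
 z  0  1  1  1  1  1  2  2  2  3  3
 z  0  1  1  1  1  1  2  2  2  3  3
 z  0  1  1  1  1  1  2  2  2  3  3
 x  0  1  1  1  1  1  2  3  3  3  4

3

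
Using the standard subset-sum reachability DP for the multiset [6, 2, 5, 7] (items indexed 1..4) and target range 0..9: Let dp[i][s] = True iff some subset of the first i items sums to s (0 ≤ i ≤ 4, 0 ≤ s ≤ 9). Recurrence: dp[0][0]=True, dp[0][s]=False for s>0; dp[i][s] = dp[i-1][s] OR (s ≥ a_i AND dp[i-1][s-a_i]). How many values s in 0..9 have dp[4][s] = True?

i\s   0   1   2   3   4   5   6   7   8   9
  0   T   F   F   F   F   F   F   F   F   F
  1   T   F   F   F   F   F   T   F   F   F
  2   T   F   T   F   F   F   T   F   T   F
  3   T   F   T   F   F   T   T   T   T   F
  4   T   F   T   F   F   T   T   T   T   T

7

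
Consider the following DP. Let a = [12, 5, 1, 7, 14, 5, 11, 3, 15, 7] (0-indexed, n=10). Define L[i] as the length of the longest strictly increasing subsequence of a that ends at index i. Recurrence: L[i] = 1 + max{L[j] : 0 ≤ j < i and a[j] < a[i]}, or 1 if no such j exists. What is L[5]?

   i    0    1    2    3    4    5    6    7    8    9
a[i]   12    5    1    7   14    5   11    3   15    7
L[i]    1    1    1    2    3    2    3    2    4    3

2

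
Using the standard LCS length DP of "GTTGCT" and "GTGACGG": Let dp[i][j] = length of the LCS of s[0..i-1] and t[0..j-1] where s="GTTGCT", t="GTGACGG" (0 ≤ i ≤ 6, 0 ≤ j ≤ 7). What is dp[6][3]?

3

   ''  G  T  G  A  C  G  G
''  0  0  0  0  0  0  0  0
 G  0  1  1  1  1  1  1  1
 T  0  1  2  2  2  2  2  2
 T  0  1  2  2  2  2  2  2
 G  0  1  2  3  3  3  3  3
 C  0  1  2  3  3  4  4  4
 T  0  1  2  3  3  4  4  4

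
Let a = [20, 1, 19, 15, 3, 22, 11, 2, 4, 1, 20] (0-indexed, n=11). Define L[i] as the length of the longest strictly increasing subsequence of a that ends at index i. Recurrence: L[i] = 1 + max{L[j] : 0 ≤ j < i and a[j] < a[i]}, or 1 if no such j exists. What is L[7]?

2

   i    0    1    2    3    4    5    6    7    8    9   10
a[i]   20    1   19   15    3   22   11    2    4    1   20
L[i]    1    1    2    2    2    3    3    2    3    1    4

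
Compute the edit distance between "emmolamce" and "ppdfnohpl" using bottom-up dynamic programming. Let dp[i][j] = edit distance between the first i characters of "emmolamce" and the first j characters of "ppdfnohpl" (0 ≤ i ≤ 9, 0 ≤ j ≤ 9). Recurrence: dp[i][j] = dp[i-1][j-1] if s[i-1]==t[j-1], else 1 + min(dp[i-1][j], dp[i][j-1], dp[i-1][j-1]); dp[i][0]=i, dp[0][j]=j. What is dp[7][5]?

7

   ''  p  p  d  f  n  o  h  p  l
''  0  1  2  3  4  5  6  7  8  9
 e  1  1  2  3  4  5  6  7  8  9
 m  2  2  2  3  4  5  6  7  8  9
 m  3  3  3  3  4  5  6  7  8  9
 o  4  4  4  4  4  5  5  6  7  8
 l  5  5  5  5  5  5  6  6  7  7
 a  6  6  6  6  6  6  6  7  7  8
 m  7  7  7  7  7  7  7  7  8  8
 c  8  8  8  8  8  8  8  8  8  9
 e  9  9  9  9  9  9  9  9  9  9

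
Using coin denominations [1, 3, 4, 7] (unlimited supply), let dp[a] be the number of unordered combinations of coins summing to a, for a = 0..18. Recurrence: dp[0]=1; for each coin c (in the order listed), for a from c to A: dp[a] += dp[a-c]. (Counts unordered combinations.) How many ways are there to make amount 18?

32

after  coin     0     1     2     3     4     5     6     7     8     9    10    11    12    13    14    15    16    17    18
          1     1     1     1     1     1     1     1     1     1     1     1     1     1     1     1     1     1     1     1
          3     1     1     1     2     2     2     3     3     3     4     4     4     5     5     5     6     6     6     7
          4     1     1     1     2     3     3     4     5     6     7     8     9    11    12    13    15    17    18    20
          7     1     1     1     2     3     3     4     6     7     8    10    12    14    16    19    22    25    28    32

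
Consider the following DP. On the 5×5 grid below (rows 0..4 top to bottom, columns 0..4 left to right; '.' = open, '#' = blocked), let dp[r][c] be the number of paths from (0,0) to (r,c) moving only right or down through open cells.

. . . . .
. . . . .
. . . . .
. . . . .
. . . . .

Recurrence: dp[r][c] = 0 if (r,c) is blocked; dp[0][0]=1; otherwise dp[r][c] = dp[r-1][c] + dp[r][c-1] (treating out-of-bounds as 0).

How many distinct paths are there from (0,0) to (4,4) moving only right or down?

r\c   0   1   2   3   4
  0   1   1   1   1   1
  1   1   2   3   4   5
  2   1   3   6  10  15
  3   1   4  10  20  35
  4   1   5  15  35  70

70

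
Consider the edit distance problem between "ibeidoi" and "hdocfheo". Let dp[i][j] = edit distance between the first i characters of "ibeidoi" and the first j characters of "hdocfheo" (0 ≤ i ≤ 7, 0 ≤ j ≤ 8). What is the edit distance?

8

   ''  h  d  o  c  f  h  e  o
''  0  1  2  3  4  5  6  7  8
 i  1  1  2  3  4  5  6  7  8
 b  2  2  2  3  4  5  6  7  8
 e  3  3  3  3  4  5  6  6  7
 i  4  4  4  4  4  5  6  7  7
 d  5  5  4  5  5  5  6  7  8
 o  6  6  5  4  5  6  6  7  7
 i  7  7  6  5  5  6  7  7  8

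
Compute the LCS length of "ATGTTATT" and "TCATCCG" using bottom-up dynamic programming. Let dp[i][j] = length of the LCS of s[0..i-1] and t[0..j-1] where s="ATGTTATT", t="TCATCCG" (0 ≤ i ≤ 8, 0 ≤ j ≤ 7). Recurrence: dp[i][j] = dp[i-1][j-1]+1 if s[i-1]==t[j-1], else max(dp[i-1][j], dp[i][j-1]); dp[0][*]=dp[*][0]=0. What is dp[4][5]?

   ''  T  C  A  T  C  C  G
''  0  0  0  0  0  0  0  0
 A  0  0  0  1  1  1  1  1
 T  0  1  1  1  2  2  2  2
 G  0  1  1  1  2  2  2  3
 T  0  1  1  1  2  2  2  3
 T  0  1  1  1  2  2  2  3
 A  0  1  1  2  2  2  2  3
 T  0  1  1  2  3  3  3  3
 T  0  1  1  2  3  3  3  3

2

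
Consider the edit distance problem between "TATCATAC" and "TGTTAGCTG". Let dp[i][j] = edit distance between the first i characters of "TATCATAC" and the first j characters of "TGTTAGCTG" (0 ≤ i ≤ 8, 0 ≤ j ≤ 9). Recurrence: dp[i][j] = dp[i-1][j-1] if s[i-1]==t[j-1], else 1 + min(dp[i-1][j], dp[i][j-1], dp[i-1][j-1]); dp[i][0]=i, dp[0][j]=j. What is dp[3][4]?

2

   ''  T  G  T  T  A  G  C  T  G
''  0  1  2  3  4  5  6  7  8  9
 T  1  0  1  2  3  4  5  6  7  8
 A  2  1  1  2  3  3  4  5  6  7
 T  3  2  2  1  2  3  4  5  5  6
 C  4  3  3  2  2  3  4  4  5  6
 A  5  4  4  3  3  2  3  4  5  6
 T  6  5  5  4  3  3  3  4  4  5
 A  7  6  6  5  4  3  4  4  5  5
 C  8  7  7  6  5  4  4  4  5  6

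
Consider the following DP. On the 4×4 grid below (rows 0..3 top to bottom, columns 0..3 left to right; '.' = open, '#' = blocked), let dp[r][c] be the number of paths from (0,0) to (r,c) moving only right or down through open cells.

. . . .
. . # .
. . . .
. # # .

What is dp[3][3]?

r\c   0   1   2   3
  0   1   1   1   1
  1   1   2   0   1
  2   1   3   3   4
  3   1   0   0   4

4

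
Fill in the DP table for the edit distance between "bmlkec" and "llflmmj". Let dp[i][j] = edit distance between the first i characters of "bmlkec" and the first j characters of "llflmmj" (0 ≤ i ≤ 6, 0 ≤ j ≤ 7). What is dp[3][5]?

4

   ''  l  l  f  l  m  m  j
''  0  1  2  3  4  5  6  7
 b  1  1  2  3  4  5  6  7
 m  2  2  2  3  4  4  5  6
 l  3  2  2  3  3  4  5  6
 k  4  3  3  3  4  4  5  6
 e  5  4  4  4  4  5  5  6
 c  6  5  5  5  5  5  6  6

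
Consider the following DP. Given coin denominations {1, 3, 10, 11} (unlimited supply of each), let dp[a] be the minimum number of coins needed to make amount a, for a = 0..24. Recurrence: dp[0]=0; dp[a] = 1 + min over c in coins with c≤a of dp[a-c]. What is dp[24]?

3

 a  0  1  2  3  4  5  6  7  8  9 10 11 12 13 14 15 16 17 18 19 20 21 22 23 24
dp  0  1  2  1  2  3  2  3  4  3  1  1  2  2  2  3  3  3  4  4  2  2  2  3  3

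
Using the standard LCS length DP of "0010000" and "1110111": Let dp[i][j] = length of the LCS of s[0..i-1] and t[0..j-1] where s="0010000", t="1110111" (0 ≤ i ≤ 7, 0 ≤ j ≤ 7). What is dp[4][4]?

   ''  1  1  1  0  1  1  1
''  0  0  0  0  0  0  0  0
 0  0  0  0  0  1  1  1  1
 0  0  0  0  0  1  1  1  1
 1  0  1  1  1  1  2  2  2
 0  0  1  1  1  2  2  2  2
 0  0  1  1  1  2  2  2  2
 0  0  1  1  1  2  2  2  2
 0  0  1  1  1  2  2  2  2

2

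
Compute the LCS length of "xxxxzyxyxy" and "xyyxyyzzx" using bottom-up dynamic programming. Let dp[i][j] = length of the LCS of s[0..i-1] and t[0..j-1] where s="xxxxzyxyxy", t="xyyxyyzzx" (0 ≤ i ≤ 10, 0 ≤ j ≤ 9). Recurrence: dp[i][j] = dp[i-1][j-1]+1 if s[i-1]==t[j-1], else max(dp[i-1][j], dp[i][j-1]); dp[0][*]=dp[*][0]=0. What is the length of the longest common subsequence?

5

   ''  x  y  y  x  y  y  z  z  x
''  0  0  0  0  0  0  0  0  0  0
 x  0  1  1  1  1  1  1  1  1  1
 x  0  1  1  1  2  2  2  2  2  2
 x  0  1  1  1  2  2  2  2  2  3
 x  0  1  1  1  2  2  2  2  2  3
 z  0  1  1  1  2  2  2  3  3  3
 y  0  1  2  2  2  3  3  3  3  3
 x  0  1  2  2  3  3  3  3  3  4
 y  0  1  2  3  3  4  4  4  4  4
 x  0  1  2  3  4  4  4  4  4  5
 y  0  1  2  3  4  5  5  5  5  5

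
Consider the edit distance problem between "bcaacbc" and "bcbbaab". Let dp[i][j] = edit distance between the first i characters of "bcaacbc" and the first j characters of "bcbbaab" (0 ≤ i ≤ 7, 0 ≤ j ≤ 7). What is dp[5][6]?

3

   ''  b  c  b  b  a  a  b
''  0  1  2  3  4  5  6  7
 b  1  0  1  2  3  4  5  6
 c  2  1  0  1  2  3  4  5
 a  3  2  1  1  2  2  3  4
 a  4  3  2  2  2  2  2  3
 c  5  4  3  3  3  3  3  3
 b  6  5  4  3  3  4  4  3
 c  7  6  5  4  4  4  5  4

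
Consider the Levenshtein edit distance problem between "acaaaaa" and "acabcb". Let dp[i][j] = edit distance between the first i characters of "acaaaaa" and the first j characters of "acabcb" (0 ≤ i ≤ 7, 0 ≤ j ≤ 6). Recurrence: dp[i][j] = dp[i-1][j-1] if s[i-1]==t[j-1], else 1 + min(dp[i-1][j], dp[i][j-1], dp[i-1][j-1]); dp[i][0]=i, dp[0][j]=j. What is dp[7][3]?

4

   ''  a  c  a  b  c  b
''  0  1  2  3  4  5  6
 a  1  0  1  2  3  4  5
 c  2  1  0  1  2  3  4
 a  3  2  1  0  1  2  3
 a  4  3  2  1  1  2  3
 a  5  4  3  2  2  2  3
 a  6  5  4  3  3  3  3
 a  7  6  5  4  4  4  4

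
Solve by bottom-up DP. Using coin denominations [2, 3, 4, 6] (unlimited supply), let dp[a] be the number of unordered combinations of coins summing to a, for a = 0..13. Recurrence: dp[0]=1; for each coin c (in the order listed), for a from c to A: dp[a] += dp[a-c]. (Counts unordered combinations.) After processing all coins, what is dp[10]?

after  coin     0     1     2     3     4     5     6     7     8     9    10    11    12    13
          2     1     0     1     0     1     0     1     0     1     0     1     0     1     0
          3     1     0     1     1     1     1     2     1     2     2     2     2     3     2
          4     1     0     1     1     2     1     3     2     4     3     5     4     7     5
          6     1     0     1     1     2     1     4     2     5     4     7     5    11     7

7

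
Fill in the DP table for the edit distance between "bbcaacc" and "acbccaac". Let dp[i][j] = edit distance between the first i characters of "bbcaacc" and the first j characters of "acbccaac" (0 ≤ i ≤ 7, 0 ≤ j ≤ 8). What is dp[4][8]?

   ''  a  c  b  c  c  a  a  c
''  0  1  2  3  4  5  6  7  8
 b  1  1  2  2  3  4  5  6  7
 b  2  2  2  2  3  4  5  6  7
 c  3  3  2  3  2  3  4  5  6
 a  4  3  3  3  3  3  3  4  5
 a  5  4  4  4  4  4  3  3  4
 c  6  5  4  5  4  4  4  4  3
 c  7  6  5  5  5  4  5  5  4

5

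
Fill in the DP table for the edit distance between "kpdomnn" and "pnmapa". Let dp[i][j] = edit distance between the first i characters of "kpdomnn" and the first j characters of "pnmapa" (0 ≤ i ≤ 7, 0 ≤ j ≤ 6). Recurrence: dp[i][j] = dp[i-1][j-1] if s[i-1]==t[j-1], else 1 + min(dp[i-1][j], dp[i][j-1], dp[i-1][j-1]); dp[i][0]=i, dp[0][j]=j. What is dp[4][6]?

6

   ''  p  n  m  a  p  a
''  0  1  2  3  4  5  6
 k  1  1  2  3  4  5  6
 p  2  1  2  3  4  4  5
 d  3  2  2  3  4  5  5
 o  4  3  3  3  4  5  6
 m  5  4  4  3  4  5  6
 n  6  5  4  4  4  5  6
 n  7  6  5  5  5  5  6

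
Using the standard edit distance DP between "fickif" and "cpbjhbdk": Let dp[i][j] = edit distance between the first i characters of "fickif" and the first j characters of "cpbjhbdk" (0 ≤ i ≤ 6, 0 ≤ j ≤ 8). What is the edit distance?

   ''  c  p  b  j  h  b  d  k
''  0  1  2  3  4  5  6  7  8
 f  1  1  2  3  4  5  6  7  8
 i  2  2  2  3  4  5  6  7  8
 c  3  2  3  3  4  5  6  7  8
 k  4  3  3  4  4  5  6  7  7
 i  5  4  4  4  5  5  6  7  8
 f  6  5  5  5  5  6  6  7  8

8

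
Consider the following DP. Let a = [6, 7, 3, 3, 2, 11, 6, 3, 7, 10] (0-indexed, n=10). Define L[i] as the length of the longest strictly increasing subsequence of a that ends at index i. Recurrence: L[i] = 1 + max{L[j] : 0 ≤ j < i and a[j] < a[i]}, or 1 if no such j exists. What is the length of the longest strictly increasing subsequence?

   i    0    1    2    3    4    5    6    7    8    9
a[i]    6    7    3    3    2   11    6    3    7   10
L[i]    1    2    1    1    1    3    2    2    3    4

4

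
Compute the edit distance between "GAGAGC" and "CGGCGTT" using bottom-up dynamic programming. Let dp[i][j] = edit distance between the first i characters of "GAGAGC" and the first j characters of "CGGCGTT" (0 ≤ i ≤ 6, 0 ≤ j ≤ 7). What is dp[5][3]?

   ''  C  G  G  C  G  T  T
''  0  1  2  3  4  5  6  7
 G  1  1  1  2  3  4  5  6
 A  2  2  2  2  3  4  5  6
 G  3  3  2  2  3  3  4  5
 A  4  4  3  3  3  4  4  5
 G  5  5  4  3  4  3  4  5
 C  6  5  5  4  3  4  4  5

3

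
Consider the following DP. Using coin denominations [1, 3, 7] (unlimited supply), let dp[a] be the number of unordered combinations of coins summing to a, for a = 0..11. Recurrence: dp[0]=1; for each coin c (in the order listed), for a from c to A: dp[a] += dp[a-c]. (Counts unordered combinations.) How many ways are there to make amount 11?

6

after  coin     0     1     2     3     4     5     6     7     8     9    10    11
          1     1     1     1     1     1     1     1     1     1     1     1     1
          3     1     1     1     2     2     2     3     3     3     4     4     4
          7     1     1     1     2     2     2     3     4     4     5     6     6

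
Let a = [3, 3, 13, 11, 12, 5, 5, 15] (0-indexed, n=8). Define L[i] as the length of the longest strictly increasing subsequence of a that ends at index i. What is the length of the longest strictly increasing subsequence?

   i    0    1    2    3    4    5    6    7
a[i]    3    3   13   11   12    5    5   15
L[i]    1    1    2    2    3    2    2    4

4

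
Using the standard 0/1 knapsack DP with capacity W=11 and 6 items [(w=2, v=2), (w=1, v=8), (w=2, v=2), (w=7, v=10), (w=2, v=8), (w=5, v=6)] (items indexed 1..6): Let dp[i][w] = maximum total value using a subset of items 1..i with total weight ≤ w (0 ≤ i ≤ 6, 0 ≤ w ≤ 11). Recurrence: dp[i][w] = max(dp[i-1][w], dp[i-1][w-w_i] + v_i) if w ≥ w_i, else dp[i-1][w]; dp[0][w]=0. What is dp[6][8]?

22

i\w   0   1   2   3   4   5   6   7   8   9  10  11
  0   0   0   0   0   0   0   0   0   0   0   0   0
  1   0   0   2   2   2   2   2   2   2   2   2   2
  2   0   8   8  10  10  10  10  10  10  10  10  10
  3   0   8   8  10  10  12  12  12  12  12  12  12
  4   0   8   8  10  10  12  12  12  18  18  20  20
  5   0   8   8  16  16  18  18  20  20  20  26  26
  6   0   8   8  16  16  18  18  20  22  22  26  26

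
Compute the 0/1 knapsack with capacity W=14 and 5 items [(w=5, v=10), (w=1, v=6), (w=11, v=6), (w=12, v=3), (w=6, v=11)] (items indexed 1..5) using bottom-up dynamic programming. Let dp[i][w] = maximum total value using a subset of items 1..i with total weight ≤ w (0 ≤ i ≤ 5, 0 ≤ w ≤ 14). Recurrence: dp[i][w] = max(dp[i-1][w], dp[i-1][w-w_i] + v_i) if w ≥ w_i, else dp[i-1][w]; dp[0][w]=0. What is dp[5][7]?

17

i\w   0   1   2   3   4   5   6   7   8   9  10  11  12  13  14
  0   0   0   0   0   0   0   0   0   0   0   0   0   0   0   0
  1   0   0   0   0   0  10  10  10  10  10  10  10  10  10  10
  2   0   6   6   6   6  10  16  16  16  16  16  16  16  16  16
  3   0   6   6   6   6  10  16  16  16  16  16  16  16  16  16
  4   0   6   6   6   6  10  16  16  16  16  16  16  16  16  16
  5   0   6   6   6   6  10  16  17  17  17  17  21  27  27  27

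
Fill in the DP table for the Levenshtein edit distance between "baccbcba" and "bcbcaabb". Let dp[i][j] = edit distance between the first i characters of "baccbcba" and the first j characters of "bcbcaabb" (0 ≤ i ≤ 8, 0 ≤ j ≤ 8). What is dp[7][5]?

   ''  b  c  b  c  a  a  b  b
''  0  1  2  3  4  5  6  7  8
 b  1  0  1  2  3  4  5  6  7
 a  2  1  1  2  3  3  4  5  6
 c  3  2  1  2  2  3  4  5  6
 c  4  3  2  2  2  3  4  5  6
 b  5  4  3  2  3  3  4  4  5
 c  6  5  4  3  2  3  4  5  5
 b  7  6  5  4  3  3  4  4  5
 a  8  7  6  5  4  3  3  4  5

3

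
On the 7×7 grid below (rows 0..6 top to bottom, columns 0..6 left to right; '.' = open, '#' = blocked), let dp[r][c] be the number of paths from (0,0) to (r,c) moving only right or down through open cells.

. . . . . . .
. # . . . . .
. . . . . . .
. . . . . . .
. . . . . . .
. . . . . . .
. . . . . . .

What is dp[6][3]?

42

r\c   0   1   2   3   4   5   6
  0   1   1   1   1   1   1   1
  1   1   0   1   2   3   4   5
  2   1   1   2   4   7  11  16
  3   1   2   4   8  15  26  42
  4   1   3   7  15  30  56  98
  5   1   4  11  26  56 112 210
  6   1   5  16  42  98 210 420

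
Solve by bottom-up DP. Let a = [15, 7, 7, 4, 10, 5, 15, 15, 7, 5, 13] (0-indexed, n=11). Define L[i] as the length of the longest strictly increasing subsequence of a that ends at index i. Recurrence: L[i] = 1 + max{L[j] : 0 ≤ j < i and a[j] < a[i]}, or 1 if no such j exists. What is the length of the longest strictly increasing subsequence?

   i    0    1    2    3    4    5    6    7    8    9   10
a[i]   15    7    7    4   10    5   15   15    7    5   13
L[i]    1    1    1    1    2    2    3    3    3    2    4

4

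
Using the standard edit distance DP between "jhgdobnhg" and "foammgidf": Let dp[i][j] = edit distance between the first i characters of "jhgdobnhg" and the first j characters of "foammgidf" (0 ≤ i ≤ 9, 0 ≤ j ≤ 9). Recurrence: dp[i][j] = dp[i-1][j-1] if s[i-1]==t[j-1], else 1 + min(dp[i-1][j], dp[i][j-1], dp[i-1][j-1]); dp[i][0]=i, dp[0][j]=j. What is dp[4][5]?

   ''  f  o  a  m  m  g  i  d  f
''  0  1  2  3  4  5  6  7  8  9
 j  1  1  2  3  4  5  6  7  8  9
 h  2  2  2  3  4  5  6  7  8  9
 g  3  3  3  3  4  5  5  6  7  8
 d  4  4  4  4  4  5  6  6  6  7
 o  5  5  4  5  5  5  6  7  7  7
 b  6  6  5  5  6  6  6  7  8  8
 n  7  7  6  6  6  7  7  7  8  9
 h  8  8  7  7  7  7  8  8  8  9
 g  9  9  8  8  8  8  7  8  9  9

5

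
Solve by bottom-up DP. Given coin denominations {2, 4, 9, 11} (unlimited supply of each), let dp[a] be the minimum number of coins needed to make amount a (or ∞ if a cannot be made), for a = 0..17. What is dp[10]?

 a  0  1  2  3  4  5  6  7  8  9 10 11 12 13 14 15 16 17
dp  0  -  1  -  1  -  2  -  2  1  3  1  3  2  4  2  4  3
(- denotes ∞ / unreachable)

3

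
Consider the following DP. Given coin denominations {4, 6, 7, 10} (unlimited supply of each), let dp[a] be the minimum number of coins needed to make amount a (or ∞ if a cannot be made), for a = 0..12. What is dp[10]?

1

 a  0  1  2  3  4  5  6  7  8  9 10 11 12
dp  0  -  -  -  1  -  1  1  2  -  1  2  2
(- denotes ∞ / unreachable)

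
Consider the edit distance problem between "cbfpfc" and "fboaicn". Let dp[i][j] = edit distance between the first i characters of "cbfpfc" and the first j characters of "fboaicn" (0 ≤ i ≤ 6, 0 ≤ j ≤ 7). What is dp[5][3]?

   ''  f  b  o  a  i  c  n
''  0  1  2  3  4  5  6  7
 c  1  1  2  3  4  5  5  6
 b  2  2  1  2  3  4  5  6
 f  3  2  2  2  3  4  5  6
 p  4  3  3  3  3  4  5  6
 f  5  4  4  4  4  4  5  6
 c  6  5  5  5  5  5  4  5

4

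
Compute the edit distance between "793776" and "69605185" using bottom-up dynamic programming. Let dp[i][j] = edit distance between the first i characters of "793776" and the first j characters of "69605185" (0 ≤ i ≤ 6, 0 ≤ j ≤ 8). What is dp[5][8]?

7

   ''  6  9  6  0  5  1  8  5
''  0  1  2  3  4  5  6  7  8
 7  1  1  2  3  4  5  6  7  8
 9  2  2  1  2  3  4  5  6  7
 3  3  3  2  2  3  4  5  6  7
 7  4  4  3  3  3  4  5  6  7
 7  5  5  4  4  4  4  5  6  7
 6  6  5  5  4  5  5  5  6  7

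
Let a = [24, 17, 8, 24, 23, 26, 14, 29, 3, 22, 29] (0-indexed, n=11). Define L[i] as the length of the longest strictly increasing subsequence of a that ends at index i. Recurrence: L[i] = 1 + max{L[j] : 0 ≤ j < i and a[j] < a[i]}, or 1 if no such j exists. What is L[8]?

1

   i    0    1    2    3    4    5    6    7    8    9   10
a[i]   24   17    8   24   23   26   14   29    3   22   29
L[i]    1    1    1    2    2    3    2    4    1    3    4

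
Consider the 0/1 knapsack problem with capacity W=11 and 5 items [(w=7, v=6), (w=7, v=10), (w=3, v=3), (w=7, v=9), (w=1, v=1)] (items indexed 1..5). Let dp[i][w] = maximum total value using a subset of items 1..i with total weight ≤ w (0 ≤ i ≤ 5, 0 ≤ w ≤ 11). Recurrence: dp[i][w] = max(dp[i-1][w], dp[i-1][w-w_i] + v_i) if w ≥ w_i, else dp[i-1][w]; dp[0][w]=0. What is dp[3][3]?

i\w   0   1   2   3   4   5   6   7   8   9  10  11
  0   0   0   0   0   0   0   0   0   0   0   0   0
  1   0   0   0   0   0   0   0   6   6   6   6   6
  2   0   0   0   0   0   0   0  10  10  10  10  10
  3   0   0   0   3   3   3   3  10  10  10  13  13
  4   0   0   0   3   3   3   3  10  10  10  13  13
  5   0   1   1   3   4   4   4  10  11  11  13  14

3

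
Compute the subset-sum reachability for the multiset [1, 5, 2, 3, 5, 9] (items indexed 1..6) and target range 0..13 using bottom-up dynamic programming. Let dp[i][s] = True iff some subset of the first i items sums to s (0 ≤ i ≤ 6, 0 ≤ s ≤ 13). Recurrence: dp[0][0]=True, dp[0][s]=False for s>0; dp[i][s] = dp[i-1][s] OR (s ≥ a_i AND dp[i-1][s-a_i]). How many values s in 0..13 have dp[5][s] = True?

14

i\s   0   1   2   3   4   5   6   7   8   9  10  11  12  13
  0   T   F   F   F   F   F   F   F   F   F   F   F   F   F
  1   T   T   F   F   F   F   F   F   F   F   F   F   F   F
  2   T   T   F   F   F   T   T   F   F   F   F   F   F   F
  3   T   T   T   T   F   T   T   T   T   F   F   F   F   F
  4   T   T   T   T   T   T   T   T   T   T   T   T   F   F
  5   T   T   T   T   T   T   T   T   T   T   T   T   T   T
  6   T   T   T   T   T   T   T   T   T   T   T   T   T   T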